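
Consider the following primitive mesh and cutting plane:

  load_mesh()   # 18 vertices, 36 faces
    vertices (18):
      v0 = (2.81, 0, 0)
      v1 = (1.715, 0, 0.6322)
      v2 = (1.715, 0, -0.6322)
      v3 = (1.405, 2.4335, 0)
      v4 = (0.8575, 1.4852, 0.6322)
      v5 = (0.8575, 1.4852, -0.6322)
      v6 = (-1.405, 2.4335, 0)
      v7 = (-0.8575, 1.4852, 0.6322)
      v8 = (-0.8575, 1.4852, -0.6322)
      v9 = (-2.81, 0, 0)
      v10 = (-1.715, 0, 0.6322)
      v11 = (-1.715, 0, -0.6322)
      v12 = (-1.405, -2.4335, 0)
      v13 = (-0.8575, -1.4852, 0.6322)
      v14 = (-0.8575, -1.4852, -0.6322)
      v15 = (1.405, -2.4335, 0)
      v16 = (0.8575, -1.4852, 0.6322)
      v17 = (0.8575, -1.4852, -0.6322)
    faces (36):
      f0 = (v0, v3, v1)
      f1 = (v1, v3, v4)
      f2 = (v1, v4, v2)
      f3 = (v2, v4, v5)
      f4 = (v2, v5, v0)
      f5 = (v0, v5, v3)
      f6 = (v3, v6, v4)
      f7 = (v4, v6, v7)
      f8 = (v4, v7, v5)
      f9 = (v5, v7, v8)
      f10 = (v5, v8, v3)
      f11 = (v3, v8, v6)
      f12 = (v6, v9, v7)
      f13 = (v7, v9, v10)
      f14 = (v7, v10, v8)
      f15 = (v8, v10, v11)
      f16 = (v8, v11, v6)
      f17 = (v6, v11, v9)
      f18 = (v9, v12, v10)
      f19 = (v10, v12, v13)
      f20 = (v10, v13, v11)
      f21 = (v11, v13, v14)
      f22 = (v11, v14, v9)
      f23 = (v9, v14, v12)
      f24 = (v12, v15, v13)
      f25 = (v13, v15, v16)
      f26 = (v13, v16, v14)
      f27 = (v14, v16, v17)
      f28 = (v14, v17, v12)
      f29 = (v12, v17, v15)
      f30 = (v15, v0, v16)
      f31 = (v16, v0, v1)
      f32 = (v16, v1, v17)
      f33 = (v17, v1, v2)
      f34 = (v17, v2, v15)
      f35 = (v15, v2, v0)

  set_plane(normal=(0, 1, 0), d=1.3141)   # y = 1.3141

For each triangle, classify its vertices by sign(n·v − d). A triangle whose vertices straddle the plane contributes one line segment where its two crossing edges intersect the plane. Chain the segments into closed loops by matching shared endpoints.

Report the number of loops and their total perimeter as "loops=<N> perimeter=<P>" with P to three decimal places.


loops=2 perimeter=7.586

Straddling triangles (12 of 36):
  (v0,v3,v1) [-+-] → (2.05129, 1.3141, 0)–(1.5476, 1.3141, 0.290809)  len=0.5816
  (v1,v3,v4) [-++] → (1.5476, 1.3141, 0.290809)–(0.956287, 1.3141, 0.6322)  len=0.6828
  (v1,v4,v2) [-+-] → (0.956287, 1.3141, 0.6322)–(0.956287, 1.3141, 0.486537)  len=0.1457
  (v2,v4,v5) [-++] → (0.956287, 1.3141, 0.486537)–(0.956287, 1.3141, -0.6322)  len=1.1187
  (v2,v5,v0) [-+-] → (0.956287, 1.3141, -0.6322)–(1.08243, 1.3141, -0.559368)  len=0.1457
  (v0,v5,v3) [-++] → (1.08243, 1.3141, -0.559368)–(2.05129, 1.3141, 0)  len=1.1187
  (v6,v9,v7) [+-+] → (-2.05129, 1.3141, 0)–(-1.08243, 1.3141, 0.559368)  len=1.1187
  (v7,v9,v10) [+--] → (-1.08243, 1.3141, 0.559368)–(-0.956287, 1.3141, 0.6322)  len=0.1457
  (v7,v10,v8) [+-+] → (-0.956287, 1.3141, 0.6322)–(-0.956287, 1.3141, -0.486537)  len=1.1187
  (v8,v10,v11) [+--] → (-0.956287, 1.3141, -0.486537)–(-0.956287, 1.3141, -0.6322)  len=0.1457
  (v8,v11,v6) [+-+] → (-0.956287, 1.3141, -0.6322)–(-1.5476, 1.3141, -0.290809)  len=0.6828
  (v6,v11,v9) [+--] → (-1.5476, 1.3141, -0.290809)–(-2.05129, 1.3141, 0)  len=0.5816

Chained into 2 loop(s):
  loop 1: 6 segments, perimeter = 3.7932
  loop 2: 6 segments, perimeter = 3.7932
Total perimeter = 7.586


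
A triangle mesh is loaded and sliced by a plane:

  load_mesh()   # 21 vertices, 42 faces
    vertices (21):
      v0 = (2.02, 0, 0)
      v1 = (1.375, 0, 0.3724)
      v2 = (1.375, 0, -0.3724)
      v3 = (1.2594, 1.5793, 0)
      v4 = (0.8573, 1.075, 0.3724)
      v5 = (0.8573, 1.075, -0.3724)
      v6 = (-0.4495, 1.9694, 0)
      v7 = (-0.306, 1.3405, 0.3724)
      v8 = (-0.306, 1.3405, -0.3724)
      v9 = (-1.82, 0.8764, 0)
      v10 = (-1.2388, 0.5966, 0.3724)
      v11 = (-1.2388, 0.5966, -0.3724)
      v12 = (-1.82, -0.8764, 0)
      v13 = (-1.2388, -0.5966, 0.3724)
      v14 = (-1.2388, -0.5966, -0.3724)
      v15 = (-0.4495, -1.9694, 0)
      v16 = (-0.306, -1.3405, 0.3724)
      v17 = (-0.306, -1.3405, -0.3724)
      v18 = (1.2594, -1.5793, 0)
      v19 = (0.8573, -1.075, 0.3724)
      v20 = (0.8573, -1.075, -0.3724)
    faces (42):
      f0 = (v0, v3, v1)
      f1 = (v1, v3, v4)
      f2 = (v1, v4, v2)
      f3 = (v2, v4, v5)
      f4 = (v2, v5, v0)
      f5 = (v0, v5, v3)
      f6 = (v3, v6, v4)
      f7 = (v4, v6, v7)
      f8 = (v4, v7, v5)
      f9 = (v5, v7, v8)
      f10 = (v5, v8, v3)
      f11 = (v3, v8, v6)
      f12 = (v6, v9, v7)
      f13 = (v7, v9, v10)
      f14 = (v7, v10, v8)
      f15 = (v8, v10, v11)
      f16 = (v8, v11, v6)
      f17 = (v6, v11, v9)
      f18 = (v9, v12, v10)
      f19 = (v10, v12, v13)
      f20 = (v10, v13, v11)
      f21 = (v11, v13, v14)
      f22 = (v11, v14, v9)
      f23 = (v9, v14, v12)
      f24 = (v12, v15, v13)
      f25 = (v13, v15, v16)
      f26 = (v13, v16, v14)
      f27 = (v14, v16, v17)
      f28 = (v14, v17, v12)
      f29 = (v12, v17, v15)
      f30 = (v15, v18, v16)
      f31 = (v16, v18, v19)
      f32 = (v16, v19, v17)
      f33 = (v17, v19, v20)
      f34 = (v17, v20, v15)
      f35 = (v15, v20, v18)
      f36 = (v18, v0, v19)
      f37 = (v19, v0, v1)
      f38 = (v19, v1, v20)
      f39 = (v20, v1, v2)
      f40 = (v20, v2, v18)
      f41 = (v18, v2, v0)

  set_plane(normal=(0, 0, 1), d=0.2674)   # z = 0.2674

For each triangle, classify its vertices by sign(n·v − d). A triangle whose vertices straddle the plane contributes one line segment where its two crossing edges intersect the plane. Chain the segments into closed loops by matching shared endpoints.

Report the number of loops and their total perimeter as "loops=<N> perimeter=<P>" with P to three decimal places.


loops=2 perimeter=17.809

Straddling triangles (28 of 42):
  (v0,v3,v1) [--+] → (1.34241, 0.445291, 0.2674)–(1.55686, 0, 0.2674)  len=0.4942
  (v1,v3,v4) [+-+] → (1.34241, 0.445291, 0.2674)–(0.970674, 1.21719, 0.2674)  len=0.8567
  (v1,v4,v2) [++-] → (0.930284, 0.923449, 0.2674)–(1.375, 0, 0.2674)  len=1.0250
  (v2,v4,v5) [-+-] → (0.930284, 0.923449, 0.2674)–(0.8573, 1.075, 0.2674)  len=0.1682
  (v3,v6,v4) [--+] → (0.488841, 1.32718, 0.2674)–(0.970674, 1.21719, 0.2674)  len=0.4942
  (v4,v6,v7) [+-+] → (0.488841, 1.32718, 0.2674)–(-0.346461, 1.51782, 0.2674)  len=0.8568
  (v4,v7,v5) [++-] → (-0.142001, 1.30307, 0.2674)–(0.8573, 1.075, 0.2674)  len=1.0250
  (v5,v7,v8) [-+-] → (-0.142001, 1.30307, 0.2674)–(-0.306, 1.3405, 0.2674)  len=0.1682
  (v6,v9,v7) [--+] → (-0.73288, 1.20964, 0.2674)–(-0.346461, 1.51782, 0.2674)  len=0.4943
  (v7,v9,v10) [+-+] → (-0.73288, 1.20964, 0.2674)–(-1.40267, 0.675491, 0.2674)  len=0.8567
  (v7,v10,v8) [++-] → (-1.1073, 0.701473, 0.2674)–(-0.306, 1.3405, 0.2674)  len=1.0249
  (v8,v10,v11) [-+-] → (-1.1073, 0.701473, 0.2674)–(-1.2388, 0.5966, 0.2674)  len=0.1682
  (v9,v12,v10) [--+] → (-1.40267, 0.18128, 0.2674)–(-1.40267, 0.675491, 0.2674)  len=0.4942
  (v10,v12,v13) [+-+] → (-1.40267, 0.18128, 0.2674)–(-1.40267, -0.675491, 0.2674)  len=0.8568
  (v10,v13,v11) [++-] → (-1.2388, -0.428386, 0.2674)–(-1.2388, 0.5966, 0.2674)  len=1.0250
  (v11,v13,v14) [-+-] → (-1.2388, -0.428386, 0.2674)–(-1.2388, -0.5966, 0.2674)  len=0.1682
  (v12,v15,v13) [--+] → (-1.01625, -0.983668, 0.2674)–(-1.40267, -0.675491, 0.2674)  len=0.4943
  (v13,v15,v16) [+-+] → (-1.01625, -0.983668, 0.2674)–(-0.346461, -1.51782, 0.2674)  len=0.8567
  (v13,v16,v14) [++-] → (-0.437504, -1.23563, 0.2674)–(-1.2388, -0.5966, 0.2674)  len=1.0249
  (v14,v16,v17) [-+-] → (-0.437504, -1.23563, 0.2674)–(-0.306, -1.3405, 0.2674)  len=0.1682
  (v15,v18,v16) [--+] → (0.135372, -1.40783, 0.2674)–(-0.346461, -1.51782, 0.2674)  len=0.4942
  (v16,v18,v19) [+-+] → (0.135372, -1.40783, 0.2674)–(0.970674, -1.21719, 0.2674)  len=0.8568
  (v16,v19,v17) [++-] → (0.693301, -1.11243, 0.2674)–(-0.306, -1.3405, 0.2674)  len=1.0250
  (v17,v19,v20) [-+-] → (0.693301, -1.11243, 0.2674)–(0.8573, -1.075, 0.2674)  len=0.1682
  (v18,v0,v19) [--+] → (1.18513, -0.771898, 0.2674)–(0.970674, -1.21719, 0.2674)  len=0.4942
  (v19,v0,v1) [+-+] → (1.18513, -0.771898, 0.2674)–(1.55686, 0, 0.2674)  len=0.8567
  (v19,v1,v20) [++-] → (1.30202, -0.151551, 0.2674)–(0.8573, -1.075, 0.2674)  len=1.0250
  (v20,v1,v2) [-+-] → (1.30202, -0.151551, 0.2674)–(1.375, 0, 0.2674)  len=0.1682

Chained into 2 loop(s):
  loop 1: 14 segments, perimeter = 9.4569
  loop 2: 14 segments, perimeter = 8.3522
Total perimeter = 17.809


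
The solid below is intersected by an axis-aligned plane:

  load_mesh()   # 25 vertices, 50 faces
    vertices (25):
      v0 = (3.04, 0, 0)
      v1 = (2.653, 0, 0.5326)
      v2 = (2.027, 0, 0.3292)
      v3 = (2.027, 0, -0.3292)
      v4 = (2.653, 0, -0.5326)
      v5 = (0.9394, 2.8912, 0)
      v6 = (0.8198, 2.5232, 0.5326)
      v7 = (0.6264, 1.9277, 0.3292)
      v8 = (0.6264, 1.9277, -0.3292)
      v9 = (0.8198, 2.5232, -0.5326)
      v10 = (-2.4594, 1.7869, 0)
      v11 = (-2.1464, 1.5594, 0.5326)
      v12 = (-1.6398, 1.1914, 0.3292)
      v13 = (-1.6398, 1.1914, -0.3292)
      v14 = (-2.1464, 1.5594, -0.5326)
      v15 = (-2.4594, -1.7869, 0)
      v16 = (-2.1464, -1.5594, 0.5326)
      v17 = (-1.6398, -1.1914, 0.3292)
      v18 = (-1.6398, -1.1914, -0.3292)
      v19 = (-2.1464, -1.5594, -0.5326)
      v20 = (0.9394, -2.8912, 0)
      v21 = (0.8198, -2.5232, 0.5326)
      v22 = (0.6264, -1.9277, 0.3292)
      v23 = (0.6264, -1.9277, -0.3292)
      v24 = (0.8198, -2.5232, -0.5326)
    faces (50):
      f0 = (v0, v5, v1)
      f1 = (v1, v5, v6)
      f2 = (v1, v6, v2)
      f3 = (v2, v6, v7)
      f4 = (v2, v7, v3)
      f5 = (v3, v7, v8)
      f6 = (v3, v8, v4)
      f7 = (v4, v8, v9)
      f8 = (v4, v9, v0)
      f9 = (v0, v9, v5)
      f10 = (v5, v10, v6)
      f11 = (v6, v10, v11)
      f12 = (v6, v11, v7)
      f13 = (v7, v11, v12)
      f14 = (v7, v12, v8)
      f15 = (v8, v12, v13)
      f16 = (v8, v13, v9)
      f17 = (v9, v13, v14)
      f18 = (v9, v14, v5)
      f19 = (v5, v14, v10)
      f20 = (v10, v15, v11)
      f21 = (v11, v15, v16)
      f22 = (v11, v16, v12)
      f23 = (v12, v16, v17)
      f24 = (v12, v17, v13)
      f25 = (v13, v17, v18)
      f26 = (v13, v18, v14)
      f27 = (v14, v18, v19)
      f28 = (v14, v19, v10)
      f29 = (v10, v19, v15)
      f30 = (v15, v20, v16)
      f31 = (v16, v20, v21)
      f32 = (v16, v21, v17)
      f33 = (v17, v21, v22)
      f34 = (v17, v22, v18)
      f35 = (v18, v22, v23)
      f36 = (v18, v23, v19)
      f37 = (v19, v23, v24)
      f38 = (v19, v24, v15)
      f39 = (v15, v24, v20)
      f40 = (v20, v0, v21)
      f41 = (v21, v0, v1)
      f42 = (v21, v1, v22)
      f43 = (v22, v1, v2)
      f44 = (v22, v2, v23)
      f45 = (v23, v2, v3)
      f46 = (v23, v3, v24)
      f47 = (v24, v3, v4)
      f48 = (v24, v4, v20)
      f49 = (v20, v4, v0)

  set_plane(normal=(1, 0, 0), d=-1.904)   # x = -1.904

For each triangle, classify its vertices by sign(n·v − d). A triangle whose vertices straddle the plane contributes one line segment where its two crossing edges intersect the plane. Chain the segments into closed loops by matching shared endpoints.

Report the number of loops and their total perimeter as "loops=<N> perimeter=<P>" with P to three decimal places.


Straddling triangles (18 of 50):
  (v5,v10,v6) [+-+] → (-1.904, 1.96735, 0)–(-1.904, 1.91161, 0.0902068)  len=0.1060
  (v6,v10,v11) [+--] → (-1.904, 1.91161, 0.0902068)–(-1.904, 1.63816, 0.5326)  len=0.5201
  (v6,v11,v7) [+-+] → (-1.904, 1.63816, 0.5326)–(-1.904, 1.5916, 0.514819)  len=0.0498
  (v7,v11,v12) [+-+] → (-1.904, 1.5916, 0.514819)–(-1.904, 1.38332, 0.435276)  len=0.2230
  (v9,v13,v14) [++-] → (-1.904, 1.38332, -0.435276)–(-1.904, 1.63816, -0.5326)  len=0.2728
  (v9,v14,v5) [+-+] → (-1.904, 1.63816, -0.5326)–(-1.904, 1.66402, -0.490762)  len=0.0492
  (v5,v14,v10) [+--] → (-1.904, 1.66402, -0.490762)–(-1.904, 1.96735, 0)  len=0.5769
  (v11,v16,v12) [--+] → (-1.904, -0.243186, 0.435276)–(-1.904, 1.38332, 0.435276)  len=1.6265
  (v12,v16,v17) [+-+] → (-1.904, -0.243186, 0.435276)–(-1.904, -1.38332, 0.435276)  len=1.1401
  (v13,v18,v14) [++-] → (-1.904, 0.243186, -0.435276)–(-1.904, 1.38332, -0.435276)  len=1.1401
  (v14,v18,v19) [-+-] → (-1.904, 0.243186, -0.435276)–(-1.904, -1.38332, -0.435276)  len=1.6265
  (v15,v20,v16) [-+-] → (-1.904, -1.96735, 0)–(-1.904, -1.66402, 0.490762)  len=0.5769
  (v16,v20,v21) [-++] → (-1.904, -1.66402, 0.490762)–(-1.904, -1.63816, 0.5326)  len=0.0492
  (v16,v21,v17) [-++] → (-1.904, -1.63816, 0.5326)–(-1.904, -1.38332, 0.435276)  len=0.2728
  (v18,v23,v19) [++-] → (-1.904, -1.5916, -0.514819)–(-1.904, -1.38332, -0.435276)  len=0.2230
  (v19,v23,v24) [-++] → (-1.904, -1.5916, -0.514819)–(-1.904, -1.63816, -0.5326)  len=0.0498
  (v19,v24,v15) [-+-] → (-1.904, -1.63816, -0.5326)–(-1.904, -1.91161, -0.0902068)  len=0.5201
  (v15,v24,v20) [-++] → (-1.904, -1.91161, -0.0902068)–(-1.904, -1.96735, 0)  len=0.1060

Chained into 1 loop(s):
  loop 1: 18 segments, perimeter = 9.1289
Total perimeter = 9.129

loops=1 perimeter=9.129


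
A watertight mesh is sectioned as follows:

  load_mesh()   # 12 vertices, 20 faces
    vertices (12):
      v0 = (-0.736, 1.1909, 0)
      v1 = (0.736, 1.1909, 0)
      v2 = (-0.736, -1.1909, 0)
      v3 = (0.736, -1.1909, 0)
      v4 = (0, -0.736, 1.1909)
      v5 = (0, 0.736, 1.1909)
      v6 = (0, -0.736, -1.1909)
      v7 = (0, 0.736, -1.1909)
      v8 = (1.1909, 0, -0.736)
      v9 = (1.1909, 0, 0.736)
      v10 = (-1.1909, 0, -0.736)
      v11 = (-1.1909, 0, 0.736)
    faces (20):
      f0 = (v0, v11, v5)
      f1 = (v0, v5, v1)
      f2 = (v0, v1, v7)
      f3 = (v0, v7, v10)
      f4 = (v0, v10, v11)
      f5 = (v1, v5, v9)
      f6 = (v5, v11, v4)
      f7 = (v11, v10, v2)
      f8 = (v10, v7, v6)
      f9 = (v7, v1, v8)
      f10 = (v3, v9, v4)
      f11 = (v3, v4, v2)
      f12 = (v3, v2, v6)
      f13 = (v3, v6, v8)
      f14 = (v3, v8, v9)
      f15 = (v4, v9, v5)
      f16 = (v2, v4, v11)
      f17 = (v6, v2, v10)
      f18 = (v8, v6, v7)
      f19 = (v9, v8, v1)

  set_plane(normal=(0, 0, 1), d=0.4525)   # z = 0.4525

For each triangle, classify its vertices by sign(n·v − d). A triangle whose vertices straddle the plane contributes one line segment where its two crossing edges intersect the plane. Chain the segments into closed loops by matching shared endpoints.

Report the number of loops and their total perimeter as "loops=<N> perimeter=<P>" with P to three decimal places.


Straddling triangles (10 of 20):
  (v0,v11,v5) [-++] → (-1.01568, 0.458723, 0.4525)–(-0.456346, 1.01805, 0.4525)  len=0.7910
  (v0,v5,v1) [-+-] → (-0.456346, 1.01805, 0.4525)–(0.456346, 1.01805, 0.4525)  len=0.9127
  (v0,v10,v11) [--+] → (-1.1909, 0, 0.4525)–(-1.01568, 0.458723, 0.4525)  len=0.4910
  (v1,v5,v9) [-++] → (0.456346, 1.01805, 0.4525)–(1.01568, 0.458723, 0.4525)  len=0.7910
  (v11,v10,v2) [+--] → (-1.1909, 0, 0.4525)–(-1.01568, -0.458723, 0.4525)  len=0.4910
  (v3,v9,v4) [-++] → (1.01568, -0.458723, 0.4525)–(0.456346, -1.01805, 0.4525)  len=0.7910
  (v3,v4,v2) [-+-] → (0.456346, -1.01805, 0.4525)–(-0.456346, -1.01805, 0.4525)  len=0.9127
  (v3,v8,v9) [--+] → (1.1909, 0, 0.4525)–(1.01568, -0.458723, 0.4525)  len=0.4910
  (v2,v4,v11) [-++] → (-0.456346, -1.01805, 0.4525)–(-1.01568, -0.458723, 0.4525)  len=0.7910
  (v9,v8,v1) [+--] → (1.1909, 0, 0.4525)–(1.01568, 0.458723, 0.4525)  len=0.4910

Chained into 1 loop(s):
  loop 1: 10 segments, perimeter = 6.9536
Total perimeter = 6.954

loops=1 perimeter=6.954


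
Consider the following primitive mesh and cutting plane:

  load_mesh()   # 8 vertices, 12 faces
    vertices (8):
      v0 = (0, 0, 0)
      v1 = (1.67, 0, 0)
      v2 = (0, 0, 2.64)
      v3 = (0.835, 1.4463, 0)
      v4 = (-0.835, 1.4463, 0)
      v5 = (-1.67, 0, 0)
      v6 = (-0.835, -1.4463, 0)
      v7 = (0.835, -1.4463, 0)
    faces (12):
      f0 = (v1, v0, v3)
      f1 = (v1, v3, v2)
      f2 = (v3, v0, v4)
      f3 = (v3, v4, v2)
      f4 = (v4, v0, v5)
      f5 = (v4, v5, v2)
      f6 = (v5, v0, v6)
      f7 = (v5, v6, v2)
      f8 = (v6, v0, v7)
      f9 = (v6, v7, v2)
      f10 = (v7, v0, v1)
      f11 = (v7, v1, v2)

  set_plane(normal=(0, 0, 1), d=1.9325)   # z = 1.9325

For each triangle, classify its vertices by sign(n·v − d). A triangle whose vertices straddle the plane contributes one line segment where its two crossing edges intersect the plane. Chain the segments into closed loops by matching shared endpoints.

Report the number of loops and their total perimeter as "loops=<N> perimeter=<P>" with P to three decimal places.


loops=1 perimeter=2.685

Straddling triangles (6 of 12):
  (v1,v3,v2) [--+] → (0.223774, 0.387597, 1.9325)–(0.447547, 0, 1.9325)  len=0.4476
  (v3,v4,v2) [--+] → (-0.223774, 0.387597, 1.9325)–(0.223774, 0.387597, 1.9325)  len=0.4475
  (v4,v5,v2) [--+] → (-0.447547, 0, 1.9325)–(-0.223774, 0.387597, 1.9325)  len=0.4476
  (v5,v6,v2) [--+] → (-0.223774, -0.387597, 1.9325)–(-0.447547, 0, 1.9325)  len=0.4476
  (v6,v7,v2) [--+] → (0.223774, -0.387597, 1.9325)–(-0.223774, -0.387597, 1.9325)  len=0.4475
  (v7,v1,v2) [--+] → (0.447547, 0, 1.9325)–(0.223774, -0.387597, 1.9325)  len=0.4476

Chained into 1 loop(s):
  loop 1: 6 segments, perimeter = 2.6853
Total perimeter = 2.685


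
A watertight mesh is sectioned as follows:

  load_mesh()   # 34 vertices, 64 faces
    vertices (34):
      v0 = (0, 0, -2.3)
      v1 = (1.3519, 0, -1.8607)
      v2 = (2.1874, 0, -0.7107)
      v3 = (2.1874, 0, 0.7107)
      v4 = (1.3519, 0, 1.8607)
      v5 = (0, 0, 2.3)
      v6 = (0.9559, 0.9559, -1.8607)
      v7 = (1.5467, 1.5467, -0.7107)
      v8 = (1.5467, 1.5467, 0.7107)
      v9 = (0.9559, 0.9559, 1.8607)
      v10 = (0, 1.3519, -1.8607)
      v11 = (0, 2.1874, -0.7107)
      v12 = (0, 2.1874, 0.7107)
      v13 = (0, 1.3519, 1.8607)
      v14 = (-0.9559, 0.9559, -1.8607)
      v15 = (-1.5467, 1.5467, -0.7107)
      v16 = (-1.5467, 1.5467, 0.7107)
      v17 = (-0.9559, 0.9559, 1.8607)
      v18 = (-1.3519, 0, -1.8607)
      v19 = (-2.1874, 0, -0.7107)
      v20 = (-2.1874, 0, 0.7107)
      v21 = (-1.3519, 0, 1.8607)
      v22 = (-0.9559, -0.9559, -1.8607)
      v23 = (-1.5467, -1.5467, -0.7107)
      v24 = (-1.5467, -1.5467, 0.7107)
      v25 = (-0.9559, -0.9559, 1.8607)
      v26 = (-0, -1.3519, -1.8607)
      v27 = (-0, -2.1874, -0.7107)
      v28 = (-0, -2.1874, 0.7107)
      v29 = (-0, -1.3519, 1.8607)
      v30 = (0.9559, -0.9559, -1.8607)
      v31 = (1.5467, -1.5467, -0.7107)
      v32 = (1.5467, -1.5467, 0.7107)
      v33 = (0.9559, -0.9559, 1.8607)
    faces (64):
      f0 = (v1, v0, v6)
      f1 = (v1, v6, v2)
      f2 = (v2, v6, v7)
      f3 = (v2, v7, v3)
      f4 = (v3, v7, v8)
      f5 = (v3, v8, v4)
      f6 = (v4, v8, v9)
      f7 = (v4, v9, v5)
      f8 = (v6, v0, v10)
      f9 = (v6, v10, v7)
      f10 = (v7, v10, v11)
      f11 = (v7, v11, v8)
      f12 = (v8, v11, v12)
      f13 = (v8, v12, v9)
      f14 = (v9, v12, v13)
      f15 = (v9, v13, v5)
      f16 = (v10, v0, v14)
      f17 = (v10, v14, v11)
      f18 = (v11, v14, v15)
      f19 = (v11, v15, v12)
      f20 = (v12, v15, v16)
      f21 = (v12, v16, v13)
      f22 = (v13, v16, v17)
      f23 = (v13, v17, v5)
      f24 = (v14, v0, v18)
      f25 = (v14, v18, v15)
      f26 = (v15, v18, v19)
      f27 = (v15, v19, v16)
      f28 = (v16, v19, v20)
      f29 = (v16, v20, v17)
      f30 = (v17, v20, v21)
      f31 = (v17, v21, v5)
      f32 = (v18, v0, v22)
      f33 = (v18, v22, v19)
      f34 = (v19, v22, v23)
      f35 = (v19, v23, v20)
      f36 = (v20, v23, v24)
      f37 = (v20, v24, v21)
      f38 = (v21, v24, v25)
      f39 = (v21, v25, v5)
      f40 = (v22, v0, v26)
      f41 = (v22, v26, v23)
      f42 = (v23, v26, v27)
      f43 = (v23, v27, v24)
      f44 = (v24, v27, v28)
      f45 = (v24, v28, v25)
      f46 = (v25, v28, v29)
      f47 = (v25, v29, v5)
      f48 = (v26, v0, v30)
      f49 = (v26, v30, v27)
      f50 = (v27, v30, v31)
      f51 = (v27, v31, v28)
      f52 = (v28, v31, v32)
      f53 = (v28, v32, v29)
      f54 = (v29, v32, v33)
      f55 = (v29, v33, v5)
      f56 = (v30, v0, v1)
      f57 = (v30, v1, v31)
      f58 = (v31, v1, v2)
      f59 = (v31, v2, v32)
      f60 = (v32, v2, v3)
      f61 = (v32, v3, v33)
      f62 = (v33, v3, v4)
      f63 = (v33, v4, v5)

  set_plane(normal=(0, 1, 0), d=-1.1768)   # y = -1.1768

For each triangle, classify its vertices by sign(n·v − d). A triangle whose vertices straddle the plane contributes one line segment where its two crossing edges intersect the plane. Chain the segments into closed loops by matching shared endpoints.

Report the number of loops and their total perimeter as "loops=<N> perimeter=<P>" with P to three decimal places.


Straddling triangles (20 of 64):
  (v19,v22,v23) [++-] → (-1.1768, -1.1768, -1.43072)–(-1.69993, -1.1768, -0.7107)  len=0.8900
  (v19,v23,v20) [+-+] → (-1.69993, -1.1768, -0.7107)–(-1.69993, -1.1768, -0.370766)  len=0.3399
  (v20,v23,v24) [+--] → (-1.69993, -1.1768, -0.370766)–(-1.69993, -1.1768, 0.7107)  len=1.0815
  (v20,v24,v21) [+-+] → (-1.69993, -1.1768, 0.7107)–(-1.50011, -1.1768, 0.985727)  len=0.3399
  (v21,v24,v25) [+-+] → (-1.50011, -1.1768, 0.985727)–(-1.1768, -1.1768, 1.43072)  len=0.5500
  (v22,v0,v26) [++-] → (0, -1.1768, -1.9176)–(-0.422672, -1.1768, -1.8607)  len=0.4265
  (v22,v26,v23) [+--] → (-0.422672, -1.1768, -1.8607)–(-1.1768, -1.1768, -1.43072)  len=0.8681
  (v24,v28,v25) [--+] → (-0.784436, -1.1768, 1.65442)–(-1.1768, -1.1768, 1.43072)  len=0.4517
  (v25,v28,v29) [+--] → (-0.784436, -1.1768, 1.65442)–(-0.422672, -1.1768, 1.8607)  len=0.4164
  (v25,v29,v5) [+-+] → (-0.422672, -1.1768, 1.8607)–(0, -1.1768, 1.9176)  len=0.4265
  (v26,v0,v30) [-++] → (0, -1.1768, -1.9176)–(0.422672, -1.1768, -1.8607)  len=0.4265
  (v26,v30,v27) [-+-] → (0.422672, -1.1768, -1.8607)–(0.784436, -1.1768, -1.65442)  len=0.4164
  (v27,v30,v31) [-+-] → (0.784436, -1.1768, -1.65442)–(1.1768, -1.1768, -1.43072)  len=0.4517
  (v29,v32,v33) [--+] → (1.1768, -1.1768, 1.43072)–(0.422672, -1.1768, 1.8607)  len=0.8681
  (v29,v33,v5) [-++] → (0.422672, -1.1768, 1.8607)–(0, -1.1768, 1.9176)  len=0.4265
  (v30,v1,v31) [++-] → (1.50011, -1.1768, -0.985727)–(1.1768, -1.1768, -1.43072)  len=0.5500
  (v31,v1,v2) [-++] → (1.50011, -1.1768, -0.985727)–(1.69993, -1.1768, -0.7107)  len=0.3399
  (v31,v2,v32) [-+-] → (1.69993, -1.1768, -0.7107)–(1.69993, -1.1768, 0.370766)  len=1.0815
  (v32,v2,v3) [-++] → (1.69993, -1.1768, 0.370766)–(1.69993, -1.1768, 0.7107)  len=0.3399
  (v32,v3,v33) [-++] → (1.69993, -1.1768, 0.7107)–(1.1768, -1.1768, 1.43072)  len=0.8900

Chained into 1 loop(s):
  loop 1: 20 segments, perimeter = 11.5811
Total perimeter = 11.581

loops=1 perimeter=11.581


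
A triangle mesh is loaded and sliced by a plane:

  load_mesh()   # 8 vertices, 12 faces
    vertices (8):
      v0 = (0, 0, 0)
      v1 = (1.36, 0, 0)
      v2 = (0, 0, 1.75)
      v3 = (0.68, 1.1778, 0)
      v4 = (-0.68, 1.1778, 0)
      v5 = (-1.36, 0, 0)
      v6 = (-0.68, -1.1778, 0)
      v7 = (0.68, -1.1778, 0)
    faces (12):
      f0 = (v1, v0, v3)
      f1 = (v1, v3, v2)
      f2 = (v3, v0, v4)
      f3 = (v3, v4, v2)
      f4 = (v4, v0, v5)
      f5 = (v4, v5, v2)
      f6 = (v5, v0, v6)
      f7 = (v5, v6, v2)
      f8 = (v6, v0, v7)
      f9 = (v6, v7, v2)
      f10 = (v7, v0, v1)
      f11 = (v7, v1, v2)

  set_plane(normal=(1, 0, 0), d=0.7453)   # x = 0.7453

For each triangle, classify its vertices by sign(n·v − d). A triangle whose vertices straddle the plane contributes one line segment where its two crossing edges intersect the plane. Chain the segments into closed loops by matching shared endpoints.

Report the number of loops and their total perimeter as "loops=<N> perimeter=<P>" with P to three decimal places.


loops=1 perimeter=4.782

Straddling triangles (4 of 12):
  (v1,v0,v3) [+--] → (0.7453, 0, 0)–(0.7453, 1.0647, 0)  len=1.0647
  (v1,v3,v2) [+--] → (0.7453, 1.0647, 0)–(0.7453, 0, 0.790974)  len=1.3264
  (v7,v0,v1) [--+] → (0.7453, 0, 0)–(0.7453, -1.0647, 0)  len=1.0647
  (v7,v1,v2) [-+-] → (0.7453, -1.0647, 0)–(0.7453, 0, 0.790974)  len=1.3264

Chained into 1 loop(s):
  loop 1: 4 segments, perimeter = 4.7821
Total perimeter = 4.782


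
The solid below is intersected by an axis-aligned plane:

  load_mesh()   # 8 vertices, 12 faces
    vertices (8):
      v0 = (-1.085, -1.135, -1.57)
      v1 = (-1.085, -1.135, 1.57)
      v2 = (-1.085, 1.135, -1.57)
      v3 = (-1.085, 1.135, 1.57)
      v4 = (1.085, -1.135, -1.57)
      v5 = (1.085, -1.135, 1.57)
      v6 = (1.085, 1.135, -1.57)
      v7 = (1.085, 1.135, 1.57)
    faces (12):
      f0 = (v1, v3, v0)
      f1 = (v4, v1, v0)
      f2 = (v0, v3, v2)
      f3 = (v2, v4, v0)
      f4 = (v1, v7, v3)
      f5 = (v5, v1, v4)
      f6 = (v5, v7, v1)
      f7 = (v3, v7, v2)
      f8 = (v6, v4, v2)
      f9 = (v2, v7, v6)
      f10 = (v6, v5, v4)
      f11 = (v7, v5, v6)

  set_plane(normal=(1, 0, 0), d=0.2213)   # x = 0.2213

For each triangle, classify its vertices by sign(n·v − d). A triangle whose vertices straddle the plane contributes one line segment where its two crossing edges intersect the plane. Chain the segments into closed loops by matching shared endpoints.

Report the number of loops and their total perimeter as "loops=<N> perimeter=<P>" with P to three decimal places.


loops=1 perimeter=10.820

Straddling triangles (8 of 12):
  (v4,v1,v0) [+--] → (0.2213, -1.135, -0.320222)–(0.2213, -1.135, -1.57)  len=1.2498
  (v2,v4,v0) [-+-] → (0.2213, -0.231498, -1.57)–(0.2213, -1.135, -1.57)  len=0.9035
  (v1,v7,v3) [-+-] → (0.2213, 0.231498, 1.57)–(0.2213, 1.135, 1.57)  len=0.9035
  (v5,v1,v4) [+-+] → (0.2213, -1.135, 1.57)–(0.2213, -1.135, -0.320222)  len=1.8902
  (v5,v7,v1) [++-] → (0.2213, 0.231498, 1.57)–(0.2213, -1.135, 1.57)  len=1.3665
  (v3,v7,v2) [-+-] → (0.2213, 1.135, 1.57)–(0.2213, 1.135, 0.320222)  len=1.2498
  (v6,v4,v2) [++-] → (0.2213, -0.231498, -1.57)–(0.2213, 1.135, -1.57)  len=1.3665
  (v2,v7,v6) [-++] → (0.2213, 1.135, 0.320222)–(0.2213, 1.135, -1.57)  len=1.8902

Chained into 1 loop(s):
  loop 1: 8 segments, perimeter = 10.8200
Total perimeter = 10.820


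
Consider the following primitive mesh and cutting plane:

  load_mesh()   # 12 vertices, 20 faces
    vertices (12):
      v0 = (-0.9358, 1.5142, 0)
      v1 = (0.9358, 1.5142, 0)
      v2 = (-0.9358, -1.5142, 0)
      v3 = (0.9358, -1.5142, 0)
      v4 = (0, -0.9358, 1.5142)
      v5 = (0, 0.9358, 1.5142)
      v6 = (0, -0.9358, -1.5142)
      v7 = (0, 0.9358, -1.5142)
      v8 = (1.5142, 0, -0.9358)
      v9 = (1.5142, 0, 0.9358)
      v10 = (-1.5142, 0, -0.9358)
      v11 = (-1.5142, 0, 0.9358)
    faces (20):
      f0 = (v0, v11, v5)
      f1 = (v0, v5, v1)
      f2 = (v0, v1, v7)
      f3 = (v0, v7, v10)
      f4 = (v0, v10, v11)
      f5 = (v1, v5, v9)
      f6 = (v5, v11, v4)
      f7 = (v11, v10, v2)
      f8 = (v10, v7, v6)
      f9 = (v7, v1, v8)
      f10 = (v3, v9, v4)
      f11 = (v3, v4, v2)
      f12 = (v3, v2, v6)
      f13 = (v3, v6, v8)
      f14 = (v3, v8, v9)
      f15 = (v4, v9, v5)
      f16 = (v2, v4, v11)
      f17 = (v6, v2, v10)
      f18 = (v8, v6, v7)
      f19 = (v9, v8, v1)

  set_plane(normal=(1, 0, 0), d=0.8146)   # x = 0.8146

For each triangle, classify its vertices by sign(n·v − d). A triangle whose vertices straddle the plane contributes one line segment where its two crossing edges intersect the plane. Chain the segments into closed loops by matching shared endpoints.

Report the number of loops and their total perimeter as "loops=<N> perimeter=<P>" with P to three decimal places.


Straddling triangles (10 of 20):
  (v0,v5,v1) [--+] → (0.8146, 1.43929, 0.196111)–(0.8146, 1.5142, 0)  len=0.2099
  (v0,v1,v7) [-+-] → (0.8146, 1.5142, 0)–(0.8146, 1.43929, -0.196111)  len=0.2099
  (v1,v5,v9) [+-+] → (0.8146, 1.43929, 0.196111)–(0.8146, 0.432364, 1.20304)  len=1.4240
  (v7,v1,v8) [-++] → (0.8146, 1.43929, -0.196111)–(0.8146, 0.432364, -1.20304)  len=1.4240
  (v3,v9,v4) [++-] → (0.8146, -0.432364, 1.20304)–(0.8146, -1.43929, 0.196111)  len=1.4240
  (v3,v4,v2) [+--] → (0.8146, -1.43929, 0.196111)–(0.8146, -1.5142, 0)  len=0.2099
  (v3,v2,v6) [+--] → (0.8146, -1.5142, 0)–(0.8146, -1.43929, -0.196111)  len=0.2099
  (v3,v6,v8) [+-+] → (0.8146, -1.43929, -0.196111)–(0.8146, -0.432364, -1.20304)  len=1.4240
  (v4,v9,v5) [-+-] → (0.8146, -0.432364, 1.20304)–(0.8146, 0.432364, 1.20304)  len=0.8647
  (v8,v6,v7) [+--] → (0.8146, -0.432364, -1.20304)–(0.8146, 0.432364, -1.20304)  len=0.8647

Chained into 1 loop(s):
  loop 1: 10 segments, perimeter = 8.2652
Total perimeter = 8.265

loops=1 perimeter=8.265


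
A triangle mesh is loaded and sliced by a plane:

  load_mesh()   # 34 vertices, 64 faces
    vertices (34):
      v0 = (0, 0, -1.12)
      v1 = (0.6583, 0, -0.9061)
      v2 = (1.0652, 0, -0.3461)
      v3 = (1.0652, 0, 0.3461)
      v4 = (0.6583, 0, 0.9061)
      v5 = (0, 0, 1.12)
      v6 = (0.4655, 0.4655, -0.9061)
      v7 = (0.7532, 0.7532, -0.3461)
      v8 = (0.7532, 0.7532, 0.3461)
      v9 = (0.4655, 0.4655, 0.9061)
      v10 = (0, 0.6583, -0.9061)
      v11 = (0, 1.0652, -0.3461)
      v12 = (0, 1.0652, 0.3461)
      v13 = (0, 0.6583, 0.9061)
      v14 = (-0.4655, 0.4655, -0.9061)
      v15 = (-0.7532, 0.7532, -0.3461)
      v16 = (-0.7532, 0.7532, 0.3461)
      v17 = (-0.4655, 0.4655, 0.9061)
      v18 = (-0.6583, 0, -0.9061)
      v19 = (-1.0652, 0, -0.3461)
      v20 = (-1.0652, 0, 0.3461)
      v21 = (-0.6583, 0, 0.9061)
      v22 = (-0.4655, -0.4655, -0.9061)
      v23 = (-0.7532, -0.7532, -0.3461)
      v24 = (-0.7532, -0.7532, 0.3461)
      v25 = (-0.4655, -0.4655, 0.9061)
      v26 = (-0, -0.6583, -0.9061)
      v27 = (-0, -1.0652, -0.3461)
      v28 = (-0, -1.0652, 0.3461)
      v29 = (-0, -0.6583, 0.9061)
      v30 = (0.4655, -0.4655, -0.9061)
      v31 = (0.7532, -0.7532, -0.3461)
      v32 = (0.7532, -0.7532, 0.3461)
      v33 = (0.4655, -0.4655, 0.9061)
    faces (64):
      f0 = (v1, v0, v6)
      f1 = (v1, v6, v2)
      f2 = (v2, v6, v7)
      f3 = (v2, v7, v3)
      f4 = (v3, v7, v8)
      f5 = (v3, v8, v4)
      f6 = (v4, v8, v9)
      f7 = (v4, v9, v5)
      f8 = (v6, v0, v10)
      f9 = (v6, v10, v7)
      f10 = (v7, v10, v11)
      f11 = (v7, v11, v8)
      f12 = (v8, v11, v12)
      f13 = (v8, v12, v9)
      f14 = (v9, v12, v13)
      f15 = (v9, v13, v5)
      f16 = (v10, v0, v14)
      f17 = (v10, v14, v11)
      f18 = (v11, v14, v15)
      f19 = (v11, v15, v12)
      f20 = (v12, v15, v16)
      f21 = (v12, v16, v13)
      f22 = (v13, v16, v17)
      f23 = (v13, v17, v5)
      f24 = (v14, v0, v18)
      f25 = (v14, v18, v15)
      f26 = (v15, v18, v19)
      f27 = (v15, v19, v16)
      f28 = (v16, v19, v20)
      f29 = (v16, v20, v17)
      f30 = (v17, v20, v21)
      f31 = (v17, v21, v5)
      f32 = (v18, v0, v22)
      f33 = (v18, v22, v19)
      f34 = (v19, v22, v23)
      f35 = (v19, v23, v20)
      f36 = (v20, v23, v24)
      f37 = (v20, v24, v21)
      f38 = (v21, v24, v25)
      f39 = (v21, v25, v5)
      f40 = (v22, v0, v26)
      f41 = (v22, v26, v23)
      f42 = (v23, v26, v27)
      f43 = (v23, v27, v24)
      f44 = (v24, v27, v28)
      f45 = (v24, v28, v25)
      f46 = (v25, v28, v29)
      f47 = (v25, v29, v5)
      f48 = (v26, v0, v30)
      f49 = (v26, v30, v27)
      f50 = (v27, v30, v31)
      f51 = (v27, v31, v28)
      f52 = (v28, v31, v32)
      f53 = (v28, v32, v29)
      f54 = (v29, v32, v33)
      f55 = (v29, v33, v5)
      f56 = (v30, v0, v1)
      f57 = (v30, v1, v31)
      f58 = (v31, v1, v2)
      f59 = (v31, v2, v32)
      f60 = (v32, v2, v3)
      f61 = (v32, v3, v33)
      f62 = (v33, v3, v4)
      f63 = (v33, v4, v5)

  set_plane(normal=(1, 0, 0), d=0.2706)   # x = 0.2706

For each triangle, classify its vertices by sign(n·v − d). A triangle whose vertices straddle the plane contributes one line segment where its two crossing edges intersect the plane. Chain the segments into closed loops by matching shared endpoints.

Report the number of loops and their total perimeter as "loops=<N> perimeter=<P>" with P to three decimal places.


loops=1 perimeter=6.405

Straddling triangles (20 of 64):
  (v1,v0,v6) [+-+] → (0.2706, 0, -1.03207)–(0.2706, 0.2706, -0.995658)  len=0.2730
  (v4,v9,v5) [++-] → (0.2706, 0.2706, 0.995658)–(0.2706, 0, 1.03207)  len=0.2730
  (v6,v0,v10) [+--] → (0.2706, 0.2706, -0.995658)–(0.2706, 0.546223, -0.9061)  len=0.2898
  (v6,v10,v7) [+-+] → (0.2706, 0.546223, -0.9061)–(0.2706, 0.692394, -0.70491)  len=0.2487
  (v7,v10,v11) [+--] → (0.2706, 0.692394, -0.70491)–(0.2706, 0.953109, -0.3461)  len=0.4435
  (v7,v11,v8) [+-+] → (0.2706, 0.953109, -0.3461)–(0.2706, 0.953109, -0.0974153)  len=0.2487
  (v8,v11,v12) [+--] → (0.2706, 0.953109, -0.0974153)–(0.2706, 0.953109, 0.3461)  len=0.4435
  (v8,v12,v9) [+-+] → (0.2706, 0.953109, 0.3461)–(0.2706, 0.716588, 0.671634)  len=0.4024
  (v9,v12,v13) [+--] → (0.2706, 0.716588, 0.671634)–(0.2706, 0.546223, 0.9061)  len=0.2898
  (v9,v13,v5) [+--] → (0.2706, 0.546223, 0.9061)–(0.2706, 0.2706, 0.995658)  len=0.2898
  (v26,v0,v30) [--+] → (0.2706, -0.2706, -0.995658)–(0.2706, -0.546223, -0.9061)  len=0.2898
  (v26,v30,v27) [-+-] → (0.2706, -0.546223, -0.9061)–(0.2706, -0.716588, -0.671634)  len=0.2898
  (v27,v30,v31) [-++] → (0.2706, -0.716588, -0.671634)–(0.2706, -0.953109, -0.3461)  len=0.4024
  (v27,v31,v28) [-+-] → (0.2706, -0.953109, -0.3461)–(0.2706, -0.953109, 0.0974153)  len=0.4435
  (v28,v31,v32) [-++] → (0.2706, -0.953109, 0.0974153)–(0.2706, -0.953109, 0.3461)  len=0.2487
  (v28,v32,v29) [-+-] → (0.2706, -0.953109, 0.3461)–(0.2706, -0.692394, 0.70491)  len=0.4435
  (v29,v32,v33) [-++] → (0.2706, -0.692394, 0.70491)–(0.2706, -0.546223, 0.9061)  len=0.2487
  (v29,v33,v5) [-+-] → (0.2706, -0.546223, 0.9061)–(0.2706, -0.2706, 0.995658)  len=0.2898
  (v30,v0,v1) [+-+] → (0.2706, -0.2706, -0.995658)–(0.2706, 0, -1.03207)  len=0.2730
  (v33,v4,v5) [++-] → (0.2706, 0, 1.03207)–(0.2706, -0.2706, 0.995658)  len=0.2730

Chained into 1 loop(s):
  loop 1: 20 segments, perimeter = 6.4046
Total perimeter = 6.405


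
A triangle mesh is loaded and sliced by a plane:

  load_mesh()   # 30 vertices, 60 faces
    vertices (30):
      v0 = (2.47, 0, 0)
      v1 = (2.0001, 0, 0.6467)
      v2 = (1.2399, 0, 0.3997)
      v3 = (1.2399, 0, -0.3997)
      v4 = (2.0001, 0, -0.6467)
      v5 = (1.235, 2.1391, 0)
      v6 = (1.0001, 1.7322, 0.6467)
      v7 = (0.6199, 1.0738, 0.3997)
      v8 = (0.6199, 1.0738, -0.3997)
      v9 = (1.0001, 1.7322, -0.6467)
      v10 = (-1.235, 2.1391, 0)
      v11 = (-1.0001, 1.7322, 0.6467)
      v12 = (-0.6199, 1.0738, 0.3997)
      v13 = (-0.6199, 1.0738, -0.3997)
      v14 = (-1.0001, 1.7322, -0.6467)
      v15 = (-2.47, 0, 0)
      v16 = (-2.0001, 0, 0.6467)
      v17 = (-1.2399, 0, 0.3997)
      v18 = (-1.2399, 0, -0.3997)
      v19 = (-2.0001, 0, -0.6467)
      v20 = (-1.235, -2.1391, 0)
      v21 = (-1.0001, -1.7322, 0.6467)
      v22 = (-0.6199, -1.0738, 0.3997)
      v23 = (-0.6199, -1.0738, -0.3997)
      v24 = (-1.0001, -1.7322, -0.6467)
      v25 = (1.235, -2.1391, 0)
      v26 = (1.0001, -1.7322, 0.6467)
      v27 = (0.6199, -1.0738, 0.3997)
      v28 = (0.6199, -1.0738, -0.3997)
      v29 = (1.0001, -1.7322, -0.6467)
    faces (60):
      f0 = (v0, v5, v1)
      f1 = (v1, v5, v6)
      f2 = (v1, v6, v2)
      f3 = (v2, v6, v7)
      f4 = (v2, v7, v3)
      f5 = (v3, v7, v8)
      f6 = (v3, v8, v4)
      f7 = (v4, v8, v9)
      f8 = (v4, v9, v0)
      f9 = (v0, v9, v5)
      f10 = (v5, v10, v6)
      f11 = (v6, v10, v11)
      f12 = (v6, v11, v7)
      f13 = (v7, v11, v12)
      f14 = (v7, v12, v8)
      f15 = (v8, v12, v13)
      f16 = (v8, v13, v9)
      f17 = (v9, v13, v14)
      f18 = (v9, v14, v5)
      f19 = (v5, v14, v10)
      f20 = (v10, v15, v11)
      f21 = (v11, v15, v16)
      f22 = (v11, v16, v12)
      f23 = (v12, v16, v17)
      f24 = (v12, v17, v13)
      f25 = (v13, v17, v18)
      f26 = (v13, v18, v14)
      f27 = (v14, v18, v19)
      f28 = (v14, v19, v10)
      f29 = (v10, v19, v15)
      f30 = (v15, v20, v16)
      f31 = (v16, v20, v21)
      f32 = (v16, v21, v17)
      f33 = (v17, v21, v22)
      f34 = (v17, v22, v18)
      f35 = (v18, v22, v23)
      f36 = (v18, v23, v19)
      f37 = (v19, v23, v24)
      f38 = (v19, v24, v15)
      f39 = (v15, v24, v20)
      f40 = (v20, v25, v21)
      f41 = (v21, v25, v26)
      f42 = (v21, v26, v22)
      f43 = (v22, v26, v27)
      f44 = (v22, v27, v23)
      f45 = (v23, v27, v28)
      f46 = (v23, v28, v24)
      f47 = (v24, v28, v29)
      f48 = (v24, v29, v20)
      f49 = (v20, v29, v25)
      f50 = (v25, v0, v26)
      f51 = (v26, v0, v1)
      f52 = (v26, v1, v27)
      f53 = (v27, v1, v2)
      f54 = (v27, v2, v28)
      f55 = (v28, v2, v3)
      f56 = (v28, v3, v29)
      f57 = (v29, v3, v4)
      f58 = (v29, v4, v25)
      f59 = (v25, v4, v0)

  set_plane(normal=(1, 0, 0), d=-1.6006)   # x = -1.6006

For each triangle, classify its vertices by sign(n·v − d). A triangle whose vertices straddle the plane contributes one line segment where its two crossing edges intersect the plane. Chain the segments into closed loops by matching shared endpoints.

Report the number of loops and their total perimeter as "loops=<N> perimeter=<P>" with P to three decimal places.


Straddling triangles (14 of 60):
  (v10,v15,v11) [+-+] → (-1.6006, 1.50586, 0)–(-1.6006, 1.02454, 0.382503)  len=0.6148
  (v11,v15,v16) [+--] → (-1.6006, 1.02454, 0.382503)–(-1.6006, 0.692014, 0.6467)  len=0.4247
  (v11,v16,v12) [+-+] → (-1.6006, 0.692014, 0.6467)–(-1.6006, 0.310812, 0.575206)  len=0.3878
  (v12,v16,v17) [+-+] → (-1.6006, 0.310812, 0.575206)–(-1.6006, 0, 0.516897)  len=0.3162
  (v14,v18,v19) [++-] → (-1.6006, 0, -0.516897)–(-1.6006, 0.692014, -0.6467)  len=0.7041
  (v14,v19,v10) [+-+] → (-1.6006, 0.692014, -0.6467)–(-1.6006, 1.11694, -0.309023)  len=0.5428
  (v10,v19,v15) [+--] → (-1.6006, 1.11694, -0.309023)–(-1.6006, 1.50586, 0)  len=0.4967
  (v15,v20,v16) [-+-] → (-1.6006, -1.50586, 0)–(-1.6006, -1.11694, 0.309023)  len=0.4967
  (v16,v20,v21) [-++] → (-1.6006, -1.11694, 0.309023)–(-1.6006, -0.692014, 0.6467)  len=0.5428
  (v16,v21,v17) [-++] → (-1.6006, -0.692014, 0.6467)–(-1.6006, 0, 0.516897)  len=0.7041
  (v18,v23,v19) [++-] → (-1.6006, -0.310812, -0.575206)–(-1.6006, 0, -0.516897)  len=0.3162
  (v19,v23,v24) [-++] → (-1.6006, -0.310812, -0.575206)–(-1.6006, -0.692014, -0.6467)  len=0.3878
  (v19,v24,v15) [-+-] → (-1.6006, -0.692014, -0.6467)–(-1.6006, -1.02454, -0.382503)  len=0.4247
  (v15,v24,v20) [-++] → (-1.6006, -1.02454, -0.382503)–(-1.6006, -1.50586, 0)  len=0.6148

Chained into 1 loop(s):
  loop 1: 14 segments, perimeter = 6.9743
Total perimeter = 6.974

loops=1 perimeter=6.974


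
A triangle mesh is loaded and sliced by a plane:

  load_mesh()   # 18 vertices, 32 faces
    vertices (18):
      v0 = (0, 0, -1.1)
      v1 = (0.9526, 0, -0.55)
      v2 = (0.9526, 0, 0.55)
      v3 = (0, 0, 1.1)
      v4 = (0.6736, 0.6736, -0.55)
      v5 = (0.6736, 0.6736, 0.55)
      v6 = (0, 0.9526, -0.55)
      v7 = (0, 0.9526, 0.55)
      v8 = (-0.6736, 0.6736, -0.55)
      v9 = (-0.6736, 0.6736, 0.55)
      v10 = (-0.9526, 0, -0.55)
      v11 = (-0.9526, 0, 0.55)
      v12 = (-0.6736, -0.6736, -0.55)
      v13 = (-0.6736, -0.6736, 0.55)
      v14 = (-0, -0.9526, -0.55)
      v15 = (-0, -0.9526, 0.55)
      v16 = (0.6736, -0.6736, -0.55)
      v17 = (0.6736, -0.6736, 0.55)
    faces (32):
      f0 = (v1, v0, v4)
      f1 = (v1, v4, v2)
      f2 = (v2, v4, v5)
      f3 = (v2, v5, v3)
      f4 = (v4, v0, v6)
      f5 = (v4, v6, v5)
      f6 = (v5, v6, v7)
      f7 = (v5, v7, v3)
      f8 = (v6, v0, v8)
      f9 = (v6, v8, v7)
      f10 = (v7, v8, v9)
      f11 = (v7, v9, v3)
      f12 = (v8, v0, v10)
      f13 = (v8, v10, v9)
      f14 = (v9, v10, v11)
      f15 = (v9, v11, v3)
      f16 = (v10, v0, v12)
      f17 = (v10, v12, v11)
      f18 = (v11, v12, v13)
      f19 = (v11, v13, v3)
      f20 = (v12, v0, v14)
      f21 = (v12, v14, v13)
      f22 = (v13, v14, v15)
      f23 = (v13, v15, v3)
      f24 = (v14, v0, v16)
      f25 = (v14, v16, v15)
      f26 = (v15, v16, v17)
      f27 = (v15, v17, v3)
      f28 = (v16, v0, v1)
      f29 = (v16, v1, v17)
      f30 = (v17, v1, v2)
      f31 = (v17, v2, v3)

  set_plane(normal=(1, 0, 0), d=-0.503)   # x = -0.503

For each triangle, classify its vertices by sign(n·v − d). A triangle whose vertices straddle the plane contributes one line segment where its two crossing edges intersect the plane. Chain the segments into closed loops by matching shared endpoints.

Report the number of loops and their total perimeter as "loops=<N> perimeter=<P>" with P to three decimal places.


Straddling triangles (12 of 32):
  (v6,v0,v8) [++-] → (-0.503, 0.503, -0.689296)–(-0.503, 0.744261, -0.55)  len=0.2786
  (v6,v8,v7) [+-+] → (-0.503, 0.744261, -0.55)–(-0.503, 0.744261, -0.271407)  len=0.2786
  (v7,v8,v9) [+--] → (-0.503, 0.744261, -0.271407)–(-0.503, 0.744261, 0.55)  len=0.8214
  (v7,v9,v3) [+-+] → (-0.503, 0.744261, 0.55)–(-0.503, 0.503, 0.689296)  len=0.2786
  (v8,v0,v10) [-+-] → (-0.503, 0.503, -0.689296)–(-0.503, 0, -0.809584)  len=0.5172
  (v9,v11,v3) [--+] → (-0.503, 0, 0.809584)–(-0.503, 0.503, 0.689296)  len=0.5172
  (v10,v0,v12) [-+-] → (-0.503, 0, -0.809584)–(-0.503, -0.503, -0.689296)  len=0.5172
  (v11,v13,v3) [--+] → (-0.503, -0.503, 0.689296)–(-0.503, 0, 0.809584)  len=0.5172
  (v12,v0,v14) [-++] → (-0.503, -0.503, -0.689296)–(-0.503, -0.744261, -0.55)  len=0.2786
  (v12,v14,v13) [-+-] → (-0.503, -0.744261, -0.55)–(-0.503, -0.744261, 0.271407)  len=0.8214
  (v13,v14,v15) [-++] → (-0.503, -0.744261, 0.271407)–(-0.503, -0.744261, 0.55)  len=0.2786
  (v13,v15,v3) [-++] → (-0.503, -0.744261, 0.55)–(-0.503, -0.503, 0.689296)  len=0.2786

Chained into 1 loop(s):
  loop 1: 12 segments, perimeter = 5.3831
Total perimeter = 5.383

loops=1 perimeter=5.383
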